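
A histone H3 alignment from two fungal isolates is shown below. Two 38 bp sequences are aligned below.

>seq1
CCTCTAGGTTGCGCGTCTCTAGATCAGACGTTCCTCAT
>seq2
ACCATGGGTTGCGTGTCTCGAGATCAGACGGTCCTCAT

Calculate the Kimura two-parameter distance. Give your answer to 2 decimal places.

0.21

Of 38 sites, 3 differences are transitions and 4 are transversions, so P = 3/38 ≈ 0.078947 and Q = 4/38 ≈ 0.105263.
Under the Kimura two-parameter model, d = −½ ln(1 − 2P − Q) − ¼ ln(1 − 2Q).
1 − 2P − Q = 0.736843, giving −½ ln(0.736843) = 0.152690.
1 − 2Q = 0.789474, giving −¼ ln(0.789474) = 0.059097.
d = 0.152690 + 0.059097 = 0.211787.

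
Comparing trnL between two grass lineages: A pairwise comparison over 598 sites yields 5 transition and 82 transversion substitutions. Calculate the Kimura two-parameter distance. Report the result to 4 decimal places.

0.1637

P = 5/598 ≈ 0.008361 and Q = 82/598 ≈ 0.137124.
Under the Kimura two-parameter model, d = −½ ln(1 − 2P − Q) − ¼ ln(1 − 2Q).
1 − 2P − Q = 0.846154, giving −½ ln(0.846154) = 0.083527.
1 − 2Q = 0.725752, giving −¼ ln(0.725752) = 0.080137.
d = 0.083527 + 0.080137 = 0.163664.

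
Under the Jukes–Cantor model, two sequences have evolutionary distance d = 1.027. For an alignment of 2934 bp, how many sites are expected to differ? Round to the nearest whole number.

1641

Invert JC69: p = (3/4)(1 − e^(−4d/3)) = 0.75 × (1 − e^(-1.369333)) = 0.75 × (1 − 0.254277) = 0.559292.
Expected differing sites = pL ≈ 0.559292 × 2934 = 1640.962728 ≈ 1641.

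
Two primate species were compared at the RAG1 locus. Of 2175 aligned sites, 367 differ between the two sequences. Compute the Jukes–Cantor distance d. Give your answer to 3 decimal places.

p = 367/2175 ≈ 0.168736.
d = −(3/4) ln(1 − 4p/3) = −0.75 ln(1 − 0.224981) = −0.75 ln(0.775019)
  = −0.75 × (-0.254868) = 0.191151 substitutions/site.

0.191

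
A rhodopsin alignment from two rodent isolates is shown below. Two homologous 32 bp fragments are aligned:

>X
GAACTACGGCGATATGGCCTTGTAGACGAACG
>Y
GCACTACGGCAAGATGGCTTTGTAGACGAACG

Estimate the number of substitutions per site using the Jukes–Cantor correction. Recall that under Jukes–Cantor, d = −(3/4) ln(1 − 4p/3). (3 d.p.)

The sequences differ at 4 of 32 sites (2, 11, 13, 19), so p = 4/32 = 0.125.
d = −(3/4) ln(1 − 4p/3) = −0.75 ln(1 − 0.166667) = −0.75 ln(0.833333)
  = −0.75 × (-0.182322) = 0.136742 substitutions/site.

0.137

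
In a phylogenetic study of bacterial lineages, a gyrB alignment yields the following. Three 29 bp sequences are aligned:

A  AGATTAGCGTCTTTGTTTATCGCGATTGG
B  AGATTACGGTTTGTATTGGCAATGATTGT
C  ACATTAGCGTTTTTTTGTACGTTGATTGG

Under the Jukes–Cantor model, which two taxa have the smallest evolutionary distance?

A–B: 12/29 differ, p = 0.414, d = 0.602.
A–C: 8/29 differ, p = 0.276, d = 0.344.
B–C: 11/29 differ, p = 0.379, d = 0.529.
The smallest distance is between A and C.

A and C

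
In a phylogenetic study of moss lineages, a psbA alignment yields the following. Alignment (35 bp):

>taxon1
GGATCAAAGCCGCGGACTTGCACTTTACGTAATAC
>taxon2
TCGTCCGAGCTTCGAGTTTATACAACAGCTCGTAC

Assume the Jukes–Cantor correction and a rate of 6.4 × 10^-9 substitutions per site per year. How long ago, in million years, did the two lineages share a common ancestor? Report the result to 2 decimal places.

75.39

The sequences differ at 19 of 35 sites, so p = 19/35 ≈ 0.542857.
d = −(3/4) ln(1 − 4p/3) = −0.75 ln(1 − 0.723809) = −0.75 ln(0.276191)
  = −0.75 × (-1.286663) = 0.964997 substitutions/site.
Under a molecular clock d = 2μt, so t = d/(2μ) = 0.964997 / (2 × 6.4 × 10^-9) = 75.39 million years.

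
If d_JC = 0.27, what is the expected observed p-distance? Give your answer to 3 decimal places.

0.227

p = (3/4)(1 − e^(−4d/3)) = 0.75 × (1 − e^(-0.36)) = 0.75 × (1 − 0.697676) = 0.226743.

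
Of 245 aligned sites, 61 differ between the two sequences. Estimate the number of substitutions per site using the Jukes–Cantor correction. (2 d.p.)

0.30

p = 61/245 ≈ 0.24898.
d = −(3/4) ln(1 − 4p/3) = −0.75 ln(1 − 0.331973) = −0.75 ln(0.668027)
  = −0.75 × (-0.403427) = 0.302570 substitutions/site.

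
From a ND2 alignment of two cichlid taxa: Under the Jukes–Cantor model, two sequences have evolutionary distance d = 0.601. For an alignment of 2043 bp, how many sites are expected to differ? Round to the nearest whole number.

845

Invert JC69: p = (3/4)(1 − e^(−4d/3)) = 0.75 × (1 − e^(-0.801333)) = 0.75 × (1 − 0.448730) = 0.413453.
Expected differing sites = pL ≈ 0.413453 × 2043 = 844.684479 ≈ 845.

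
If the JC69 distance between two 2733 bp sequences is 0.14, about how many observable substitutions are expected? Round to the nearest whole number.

349

Invert JC69: p = (3/4)(1 − e^(−4d/3)) = 0.75 × (1 − e^(-0.186667)) = 0.75 × (1 − 0.829720) = 0.127710.
Expected differing sites = pL ≈ 0.127710 × 2733 = 349.03143 ≈ 349.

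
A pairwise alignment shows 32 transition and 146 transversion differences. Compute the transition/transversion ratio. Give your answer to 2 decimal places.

0.22

R = 32/146 = 0.219178… ≈ 0.22 (to 2 d.p.).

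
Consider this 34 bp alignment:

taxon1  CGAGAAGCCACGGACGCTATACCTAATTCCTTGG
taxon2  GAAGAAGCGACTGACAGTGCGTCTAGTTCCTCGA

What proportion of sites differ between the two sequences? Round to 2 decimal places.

The sequences differ at 13 of 34 positions.
p = 13/34 = 0.382352… ≈ 0.38 (to 2 d.p.).

0.38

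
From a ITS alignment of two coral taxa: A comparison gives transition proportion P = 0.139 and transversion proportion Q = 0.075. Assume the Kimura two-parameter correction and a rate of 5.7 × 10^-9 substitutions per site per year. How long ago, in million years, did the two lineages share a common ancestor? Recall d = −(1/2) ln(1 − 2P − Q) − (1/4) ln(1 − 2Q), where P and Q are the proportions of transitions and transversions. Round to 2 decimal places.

22.66

Under the Kimura two-parameter model, d = −½ ln(1 − 2P − Q) − ¼ ln(1 − 2Q).
1 − 2P − Q = 0.647, giving −½ ln(0.647) = 0.217704.
1 − 2Q = 0.85, giving −¼ ln(0.85) = 0.040630.
d = 0.217704 + 0.040630 = 0.258334.
Under a molecular clock d = 2μt, so t = d/(2μ) = 0.258334 / (2 × 5.7 × 10^-9) = 22.66 million years.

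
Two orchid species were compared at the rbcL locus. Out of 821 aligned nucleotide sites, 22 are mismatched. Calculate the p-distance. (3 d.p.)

p = 22/821 = 0.026796… ≈ 0.027 (to 3 d.p.).

0.027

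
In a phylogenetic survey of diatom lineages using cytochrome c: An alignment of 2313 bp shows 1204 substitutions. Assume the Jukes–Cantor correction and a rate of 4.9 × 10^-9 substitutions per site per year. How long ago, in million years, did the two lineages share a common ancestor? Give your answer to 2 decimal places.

p = 1204/2313 ≈ 0.520536.
d = −(3/4) ln(1 − 4p/3) = −0.75 ln(1 − 0.694048) = −0.75 ln(0.305952)
  = −0.75 × (-1.184327) = 0.888245 substitutions/site.
Under a molecular clock d = 2μt, so t = d/(2μ) = 0.888245 / (2 × 4.9 × 10^-9) = 90.64 million years.

90.64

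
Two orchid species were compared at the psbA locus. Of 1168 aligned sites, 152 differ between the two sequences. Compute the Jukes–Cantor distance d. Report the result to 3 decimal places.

p = 152/1168 ≈ 0.130137.
d = −(3/4) ln(1 − 4p/3) = −0.75 ln(1 − 0.173516) = −0.75 ln(0.826484)
  = −0.75 × (-0.190575) = 0.142931 substitutions/site.

0.143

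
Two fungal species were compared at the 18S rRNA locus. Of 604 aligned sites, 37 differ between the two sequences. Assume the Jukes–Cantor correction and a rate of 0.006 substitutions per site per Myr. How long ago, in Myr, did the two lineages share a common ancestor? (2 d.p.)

5.33

p = 37/604 ≈ 0.061258.
d = −(3/4) ln(1 − 4p/3) = −0.75 ln(1 − 0.081677) = −0.75 ln(0.918323)
  = −0.75 × (-0.085206) = 0.063905 substitutions/site.
Under a molecular clock d = 2μt, so t = d/(2μ) = 0.063905 / (2 × 0.006) = 5.33 Myr.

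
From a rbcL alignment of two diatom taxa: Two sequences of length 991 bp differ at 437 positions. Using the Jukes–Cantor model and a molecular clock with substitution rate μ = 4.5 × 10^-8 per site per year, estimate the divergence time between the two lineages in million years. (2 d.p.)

p = 437/991 ≈ 0.440969.
d = −(3/4) ln(1 − 4p/3) = −0.75 ln(1 − 0.587959) = −0.75 ln(0.412041)
  = −0.75 × (-0.886632) = 0.664974 substitutions/site.
Under a molecular clock d = 2μt, so t = d/(2μ) = 0.664974 / (2 × 4.5 × 10^-8) = 7.39 million years.

7.39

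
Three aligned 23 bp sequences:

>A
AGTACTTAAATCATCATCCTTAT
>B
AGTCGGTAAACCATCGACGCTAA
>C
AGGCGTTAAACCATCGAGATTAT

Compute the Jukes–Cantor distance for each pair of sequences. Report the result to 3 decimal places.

A–B: 9/23 sites differ → p ≈ 0.391304, d = −0.75 ln(1 − 0.521739) = 0.553199 ≈ 0.553.
A–C: 8/23 sites differ → p ≈ 0.347826, d = −0.75 ln(1 − 0.463768) = 0.467391 ≈ 0.467.
B–C: 6/23 sites differ → p ≈ 0.26087, d = −0.75 ln(1 − 0.347827) = 0.320584 ≈ 0.321.

d(A,B) = 0.553, d(A,C) = 0.467, d(B,C) = 0.321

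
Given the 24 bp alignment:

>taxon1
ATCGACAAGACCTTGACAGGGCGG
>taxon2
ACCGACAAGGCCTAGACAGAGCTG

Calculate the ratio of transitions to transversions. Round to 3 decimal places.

1.500

Transitions are A↔G and C↔T; transversions are all other mismatches.
Transitions: 3. Transversions: 2.
R = 3/2 = 1.500.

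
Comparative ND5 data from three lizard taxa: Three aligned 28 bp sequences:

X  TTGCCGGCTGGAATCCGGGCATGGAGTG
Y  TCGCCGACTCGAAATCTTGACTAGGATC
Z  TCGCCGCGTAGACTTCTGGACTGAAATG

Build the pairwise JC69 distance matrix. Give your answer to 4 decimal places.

X–Y: 13/28 sites differ → p ≈ 0.464286, d = −0.75 ln(1 − 0.619048) = 0.723811 ≈ 0.7238.
X–Z: 11/28 sites differ → p ≈ 0.392857, d = −0.75 ln(1 − 0.523809) = 0.556452 ≈ 0.5565.
Y–Z: 10/28 sites differ → p ≈ 0.357143, d = −0.75 ln(1 − 0.476191) = 0.484971 ≈ 0.4850.

d(X,Y) = 0.7238, d(X,Z) = 0.5565, d(Y,Z) = 0.4850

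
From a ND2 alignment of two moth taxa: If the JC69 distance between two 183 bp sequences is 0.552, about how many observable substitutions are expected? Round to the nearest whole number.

72

Invert JC69: p = (3/4)(1 − e^(−4d/3)) = 0.75 × (1 − e^(-0.736)) = 0.75 × (1 − 0.479026) = 0.390731.
Expected differing sites = pL ≈ 0.390731 × 183 = 71.503773 ≈ 72.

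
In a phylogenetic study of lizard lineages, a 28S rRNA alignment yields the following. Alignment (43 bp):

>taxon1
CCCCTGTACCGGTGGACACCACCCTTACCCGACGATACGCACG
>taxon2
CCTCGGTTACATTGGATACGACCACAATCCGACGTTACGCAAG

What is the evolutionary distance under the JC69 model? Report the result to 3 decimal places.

The sequences differ at 14 of 43 sites, so p = 14/43 ≈ 0.325581.
d = −(3/4) ln(1 − 4p/3) = −0.75 ln(1 − 0.434108) = −0.75 ln(0.565892)
  = −0.75 × (-0.569352) = 0.427014 substitutions/site.

0.427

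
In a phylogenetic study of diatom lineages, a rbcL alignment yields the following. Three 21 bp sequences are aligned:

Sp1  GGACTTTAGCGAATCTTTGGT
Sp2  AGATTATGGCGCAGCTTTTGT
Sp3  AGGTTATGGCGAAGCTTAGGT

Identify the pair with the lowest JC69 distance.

Sp1–Sp2: 7/21 differ, p = 0.333, d = 0.441.
Sp1–Sp3: 7/21 differ, p = 0.333, d = 0.441.
Sp2–Sp3: 4/21 differ, p = 0.190, d = 0.220.
The smallest distance is between Sp2 and Sp3.

Sp2 and Sp3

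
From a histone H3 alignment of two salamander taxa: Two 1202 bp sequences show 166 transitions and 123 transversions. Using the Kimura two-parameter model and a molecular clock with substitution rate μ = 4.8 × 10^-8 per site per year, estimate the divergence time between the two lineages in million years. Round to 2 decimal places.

3.07

P = 166/1202 ≈ 0.138103 and Q = 123/1202 ≈ 0.102329.
Under the Kimura two-parameter model, d = −½ ln(1 − 2P − Q) − ¼ ln(1 − 2Q).
1 − 2P − Q = 0.621465, giving −½ ln(0.621465) = 0.237838.
1 − 2Q = 0.795342, giving −¼ ln(0.795342) = 0.057246.
d = 0.237838 + 0.057246 = 0.295084.
Under a molecular clock d = 2μt, so t = d/(2μ) = 0.295084 / (2 × 4.8 × 10^-8) = 3.07 million years.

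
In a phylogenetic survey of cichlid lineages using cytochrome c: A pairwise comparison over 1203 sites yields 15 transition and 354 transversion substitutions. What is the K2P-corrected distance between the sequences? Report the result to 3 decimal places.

P = 15/1203 ≈ 0.012469 and Q = 354/1203 ≈ 0.294264.
Under the Kimura two-parameter model, d = −½ ln(1 − 2P − Q) − ¼ ln(1 − 2Q).
1 − 2P − Q = 0.680798, giving −½ ln(0.680798) = 0.192245.
1 − 2Q = 0.411472, giving −¼ ln(0.411472) = 0.222004.
d = 0.192245 + 0.222004 = 0.414249.

0.414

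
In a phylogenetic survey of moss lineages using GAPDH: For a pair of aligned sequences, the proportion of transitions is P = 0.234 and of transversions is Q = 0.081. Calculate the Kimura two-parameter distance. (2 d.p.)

0.44

Under the Kimura two-parameter model, d = −½ ln(1 − 2P − Q) − ¼ ln(1 − 2Q).
1 − 2P − Q = 0.451, giving −½ ln(0.451) = 0.398144.
1 − 2Q = 0.838, giving −¼ ln(0.838) = 0.044184.
d = 0.398144 + 0.044184 = 0.442328.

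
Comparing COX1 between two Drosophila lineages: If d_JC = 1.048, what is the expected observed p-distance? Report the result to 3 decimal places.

0.565

p = (3/4)(1 − e^(−4d/3)) = 0.75 × (1 − e^(-1.397333)) = 0.75 × (1 − 0.247256) = 0.564558.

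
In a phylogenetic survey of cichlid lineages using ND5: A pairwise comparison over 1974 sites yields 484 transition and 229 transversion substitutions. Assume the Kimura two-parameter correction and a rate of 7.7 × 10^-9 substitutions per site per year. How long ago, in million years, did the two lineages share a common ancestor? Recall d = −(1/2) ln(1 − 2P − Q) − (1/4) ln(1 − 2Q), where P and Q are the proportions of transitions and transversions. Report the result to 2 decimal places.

P = 484/1974 ≈ 0.245187 and Q = 229/1974 ≈ 0.116008.
Under the Kimura two-parameter model, d = −½ ln(1 − 2P − Q) − ¼ ln(1 − 2Q).
1 − 2P − Q = 0.393618, giving −½ ln(0.393618) = 0.466187.
1 − 2Q = 0.767984, giving −¼ ln(0.767984) = 0.065997.
d = 0.466187 + 0.065997 = 0.532184.
Under a molecular clock d = 2μt, so t = d/(2μ) = 0.532184 / (2 × 7.7 × 10^-9) = 34.56 million years.

34.56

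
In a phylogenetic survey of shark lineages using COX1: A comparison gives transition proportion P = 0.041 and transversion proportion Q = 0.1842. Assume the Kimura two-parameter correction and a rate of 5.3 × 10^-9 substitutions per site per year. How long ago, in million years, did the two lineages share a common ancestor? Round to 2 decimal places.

Under the Kimura two-parameter model, d = −½ ln(1 − 2P − Q) − ¼ ln(1 − 2Q).
1 − 2P − Q = 0.7338, giving −½ ln(0.7338) = 0.154759.
1 − 2Q = 0.6316, giving −¼ ln(0.6316) = 0.114875.
d = 0.154759 + 0.114875 = 0.269634.
Under a molecular clock d = 2μt, so t = d/(2μ) = 0.269634 / (2 × 5.3 × 10^-9) = 25.44 million years.

25.44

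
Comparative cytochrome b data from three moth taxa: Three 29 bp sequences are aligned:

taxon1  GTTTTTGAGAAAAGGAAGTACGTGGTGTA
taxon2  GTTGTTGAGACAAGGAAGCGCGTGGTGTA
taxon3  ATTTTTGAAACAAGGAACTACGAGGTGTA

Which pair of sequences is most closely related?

taxon1 and taxon2

taxon1–taxon2: 4/29 differ, p = 0.138, d = 0.152.
taxon1–taxon3: 5/29 differ, p = 0.172, d = 0.196.
taxon2–taxon3: 7/29 differ, p = 0.241, d = 0.291.
The smallest distance is between taxon1 and taxon2.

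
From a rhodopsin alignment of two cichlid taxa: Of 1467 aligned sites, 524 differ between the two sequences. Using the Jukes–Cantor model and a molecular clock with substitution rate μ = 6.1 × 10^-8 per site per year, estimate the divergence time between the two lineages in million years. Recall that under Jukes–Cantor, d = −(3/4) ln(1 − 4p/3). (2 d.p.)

p = 524/1467 ≈ 0.357192.
d = −(3/4) ln(1 − 4p/3) = −0.75 ln(1 − 0.476256) = −0.75 ln(0.523744)
  = −0.75 × (-0.646752) = 0.485064 substitutions/site.
Under a molecular clock d = 2μt, so t = d/(2μ) = 0.485064 / (2 × 6.1 × 10^-8) = 3.98 million years.

3.98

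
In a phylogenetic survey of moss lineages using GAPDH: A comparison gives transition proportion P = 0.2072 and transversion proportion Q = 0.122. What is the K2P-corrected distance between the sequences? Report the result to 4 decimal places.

Under the Kimura two-parameter model, d = −½ ln(1 − 2P − Q) − ¼ ln(1 − 2Q).
1 − 2P − Q = 0.4636, giving −½ ln(0.4636) = 0.384367.
1 − 2Q = 0.756, giving −¼ ln(0.756) = 0.069928.
d = 0.384367 + 0.069928 = 0.454295.

0.4543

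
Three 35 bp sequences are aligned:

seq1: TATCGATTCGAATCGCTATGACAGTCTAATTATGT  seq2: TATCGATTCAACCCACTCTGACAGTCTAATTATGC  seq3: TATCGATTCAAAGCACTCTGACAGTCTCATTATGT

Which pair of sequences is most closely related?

seq2 and seq3

seq1–seq2: 6/35 differ, p = 0.171, d = 0.195.
seq1–seq3: 5/35 differ, p = 0.143, d = 0.158.
seq2–seq3: 4/35 differ, p = 0.114, d = 0.124.
The smallest distance is between seq2 and seq3.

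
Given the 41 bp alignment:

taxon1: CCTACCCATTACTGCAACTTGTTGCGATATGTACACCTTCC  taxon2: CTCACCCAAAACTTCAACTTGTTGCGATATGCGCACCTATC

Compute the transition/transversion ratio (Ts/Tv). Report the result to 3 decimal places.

Transitions are A↔G and C↔T; transversions are all other mismatches.
Transitions: 5. Transversions: 4.
R = 5/4 = 1.250.

1.250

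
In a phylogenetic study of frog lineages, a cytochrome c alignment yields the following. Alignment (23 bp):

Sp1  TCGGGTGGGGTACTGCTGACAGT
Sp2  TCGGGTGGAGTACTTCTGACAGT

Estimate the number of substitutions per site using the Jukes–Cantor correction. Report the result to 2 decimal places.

The sequences differ at 2 of 23 sites (9, 15), so p = 2/23 ≈ 0.086957.
d = −(3/4) ln(1 − 4p/3) = −0.75 ln(1 − 0.115943) = −0.75 ln(0.884057)
  = −0.75 × (-0.123234) = 0.092426 substitutions/site.

0.09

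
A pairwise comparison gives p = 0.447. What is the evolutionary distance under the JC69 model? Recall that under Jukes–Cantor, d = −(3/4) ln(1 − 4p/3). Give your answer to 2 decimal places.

d = −(3/4) ln(1 − 4p/3) = −0.75 ln(1 − 0.596) = −0.75 ln(0.404)
  = −0.75 × (-0.906340) = 0.679755 substitutions/site.

0.68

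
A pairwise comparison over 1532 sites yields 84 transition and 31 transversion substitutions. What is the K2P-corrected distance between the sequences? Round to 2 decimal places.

P = 84/1532 ≈ 0.05483 and Q = 31/1532 ≈ 0.020235.
Under the Kimura two-parameter model, d = −½ ln(1 − 2P − Q) − ¼ ln(1 − 2Q).
1 − 2P − Q = 0.870105, giving −½ ln(0.870105) = 0.069571.
1 − 2Q = 0.95953, giving −¼ ln(0.95953) = 0.010328.
d = 0.069571 + 0.010328 = 0.079899.

0.08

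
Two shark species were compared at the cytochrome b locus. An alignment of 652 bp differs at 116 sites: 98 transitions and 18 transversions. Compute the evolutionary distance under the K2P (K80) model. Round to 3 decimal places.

P = 98/652 ≈ 0.150307 and Q = 18/652 ≈ 0.027607.
Under the Kimura two-parameter model, d = −½ ln(1 − 2P − Q) − ¼ ln(1 − 2Q).
1 − 2P − Q = 0.671779, giving −½ ln(0.671779) = 0.198913.
1 − 2Q = 0.944786, giving −¼ ln(0.944786) = 0.014199.
d = 0.198913 + 0.014199 = 0.213112.

0.213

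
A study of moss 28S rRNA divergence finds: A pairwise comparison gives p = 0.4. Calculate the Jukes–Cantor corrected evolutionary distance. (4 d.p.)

d = −(3/4) ln(1 − 4p/3) = −0.75 ln(1 − 0.533333) = −0.75 ln(0.466667)
  = −0.75 × (-0.762139) = 0.571604 substitutions/site.

0.5716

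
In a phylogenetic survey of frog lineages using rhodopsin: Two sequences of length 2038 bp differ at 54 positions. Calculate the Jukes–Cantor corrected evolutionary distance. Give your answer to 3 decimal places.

0.027

p = 54/2038 ≈ 0.026497.
d = −(3/4) ln(1 − 4p/3) = −0.75 ln(1 − 0.035329) = −0.75 ln(0.964671)
  = −0.75 × (-0.035968) = 0.026976 substitutions/site.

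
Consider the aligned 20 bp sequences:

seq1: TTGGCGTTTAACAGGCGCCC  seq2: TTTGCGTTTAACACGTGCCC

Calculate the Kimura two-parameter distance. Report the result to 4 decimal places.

0.1674

Of 20 sites, 1 differences are transitions and 2 are transversions, so P = 1/20 = 0.05 and Q = 2/20 = 0.1.
Under the Kimura two-parameter model, d = −½ ln(1 − 2P − Q) − ¼ ln(1 − 2Q).
1 − 2P − Q = 0.8, giving −½ ln(0.8) = 0.111572.
1 − 2Q = 0.8, giving −¼ ln(0.8) = 0.055786.
d = 0.111572 + 0.055786 = 0.167358.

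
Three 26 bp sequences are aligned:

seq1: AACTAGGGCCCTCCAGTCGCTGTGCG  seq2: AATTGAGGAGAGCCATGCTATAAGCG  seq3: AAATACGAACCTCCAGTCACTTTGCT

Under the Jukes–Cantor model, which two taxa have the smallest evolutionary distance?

seq1–seq2: 13/26 differ, p = 0.500, d = 0.824.
seq1–seq3: 7/26 differ, p = 0.269, d = 0.334.
seq2–seq3: 14/26 differ, p = 0.538, d = 0.949.
The smallest distance is between seq1 and seq3.

seq1 and seq3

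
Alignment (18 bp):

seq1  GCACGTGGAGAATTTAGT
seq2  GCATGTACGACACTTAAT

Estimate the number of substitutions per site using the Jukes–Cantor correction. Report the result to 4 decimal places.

0.6735

The sequences differ at 8 of 18 sites (4, 7, 8, 9, 10, 11, 13, 17), so p = 8/18 ≈ 0.444444.
d = −(3/4) ln(1 − 4p/3) = −0.75 ln(1 − 0.592592) = −0.75 ln(0.407408)
  = −0.75 × (-0.897940) = 0.673455 substitutions/site.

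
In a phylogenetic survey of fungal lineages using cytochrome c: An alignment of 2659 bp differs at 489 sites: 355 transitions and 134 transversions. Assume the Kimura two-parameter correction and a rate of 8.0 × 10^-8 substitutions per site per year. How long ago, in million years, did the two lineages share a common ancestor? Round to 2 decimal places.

1.36

P = 355/2659 ≈ 0.133509 and Q = 134/2659 ≈ 0.050395.
Under the Kimura two-parameter model, d = −½ ln(1 − 2P − Q) − ¼ ln(1 − 2Q).
1 − 2P − Q = 0.682587, giving −½ ln(0.682587) = 0.190933.
1 − 2Q = 0.89921, giving −¼ ln(0.89921) = 0.026560.
d = 0.190933 + 0.026560 = 0.217493.
Under a molecular clock d = 2μt, so t = d/(2μ) = 0.217493 / (2 × 8.0 × 10^-8) = 1.36 million years.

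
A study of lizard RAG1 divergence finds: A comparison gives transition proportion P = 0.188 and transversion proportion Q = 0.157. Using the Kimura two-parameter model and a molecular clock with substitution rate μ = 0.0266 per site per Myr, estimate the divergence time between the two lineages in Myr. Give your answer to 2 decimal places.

8.93

Under the Kimura two-parameter model, d = −½ ln(1 − 2P − Q) − ¼ ln(1 − 2Q).
1 − 2P − Q = 0.467, giving −½ ln(0.467) = 0.380713.
1 − 2Q = 0.686, giving −¼ ln(0.686) = 0.094219.
d = 0.380713 + 0.094219 = 0.474932.
Under a molecular clock d = 2μt, so t = d/(2μ) = 0.474932 / (2 × 0.0266) = 8.93 Myr.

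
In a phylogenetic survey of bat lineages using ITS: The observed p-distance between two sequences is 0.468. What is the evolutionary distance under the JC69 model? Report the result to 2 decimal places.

0.73

d = −(3/4) ln(1 − 4p/3) = −0.75 ln(1 − 0.624) = −0.75 ln(0.376)
  = −0.75 × (-0.978166) = 0.733625 substitutions/site.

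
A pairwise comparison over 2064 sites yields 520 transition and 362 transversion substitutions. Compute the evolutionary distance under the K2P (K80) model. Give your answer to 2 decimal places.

P = 520/2064 ≈ 0.251938 and Q = 362/2064 ≈ 0.175388.
Under the Kimura two-parameter model, d = −½ ln(1 − 2P − Q) − ¼ ln(1 − 2Q).
1 − 2P − Q = 0.320736, giving −½ ln(0.320736) = 0.568568.
1 − 2Q = 0.649224, giving −¼ ln(0.649224) = 0.107994.
d = 0.568568 + 0.107994 = 0.676562.

0.68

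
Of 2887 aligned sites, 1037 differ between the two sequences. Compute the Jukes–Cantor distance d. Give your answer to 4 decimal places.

p = 1037/2887 ≈ 0.359196.
d = −(3/4) ln(1 − 4p/3) = −0.75 ln(1 − 0.478928) = −0.75 ln(0.521072)
  = −0.75 × (-0.651867) = 0.488900 substitutions/site.

0.4889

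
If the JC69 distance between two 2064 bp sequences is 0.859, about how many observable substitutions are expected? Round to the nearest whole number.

1056

Invert JC69: p = (3/4)(1 − e^(−4d/3)) = 0.75 × (1 − e^(-1.145333)) = 0.75 × (1 − 0.318118) = 0.511412.
Expected differing sites = pL ≈ 0.511412 × 2064 = 1055.554368 ≈ 1056.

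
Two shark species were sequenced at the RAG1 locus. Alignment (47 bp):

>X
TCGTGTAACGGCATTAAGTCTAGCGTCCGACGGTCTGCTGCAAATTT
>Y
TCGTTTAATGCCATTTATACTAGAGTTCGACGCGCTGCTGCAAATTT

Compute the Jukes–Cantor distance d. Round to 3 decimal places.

0.250

The sequences differ at 10 of 47 sites (5, 9, 11, 16, 18, 19, 24, 27, 33, 34), so p = 10/47 ≈ 0.212766.
d = −(3/4) ln(1 − 4p/3) = −0.75 ln(1 − 0.283688) = −0.75 ln(0.716312)
  = −0.75 × (-0.333639) = 0.250229 substitutions/site.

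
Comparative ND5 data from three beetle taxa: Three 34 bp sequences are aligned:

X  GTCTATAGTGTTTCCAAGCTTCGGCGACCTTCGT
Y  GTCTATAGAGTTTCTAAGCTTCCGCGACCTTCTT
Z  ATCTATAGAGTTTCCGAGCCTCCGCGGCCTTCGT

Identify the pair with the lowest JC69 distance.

X–Y: 4/34 differ, p = 0.118, d = 0.128.
X–Z: 6/34 differ, p = 0.176, d = 0.201.
Y–Z: 6/34 differ, p = 0.176, d = 0.201.
The smallest distance is between X and Y.

X and Y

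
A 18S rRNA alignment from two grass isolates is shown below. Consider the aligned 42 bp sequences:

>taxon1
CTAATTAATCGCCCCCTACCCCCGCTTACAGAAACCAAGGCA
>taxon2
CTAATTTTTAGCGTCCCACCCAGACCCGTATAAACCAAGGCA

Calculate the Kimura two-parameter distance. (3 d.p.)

0.448

Of 42 sites, 7 differences are transitions and 7 are transversions, so P = 7/42 ≈ 0.166667 and Q = 7/42 ≈ 0.166667.
Under the Kimura two-parameter model, d = −½ ln(1 − 2P − Q) − ¼ ln(1 − 2Q).
1 − 2P − Q = 0.499999, giving −½ ln(0.499999) = 0.346575.
1 − 2Q = 0.666666, giving −¼ ln(0.666666) = 0.101367.
d = 0.346575 + 0.101367 = 0.447942.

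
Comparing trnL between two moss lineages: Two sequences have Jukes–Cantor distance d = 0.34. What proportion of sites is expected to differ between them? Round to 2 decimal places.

0.27

p = (3/4)(1 − e^(−4d/3)) = 0.75 × (1 − e^(-0.453333)) = 0.75 × (1 − 0.635506) = 0.273371.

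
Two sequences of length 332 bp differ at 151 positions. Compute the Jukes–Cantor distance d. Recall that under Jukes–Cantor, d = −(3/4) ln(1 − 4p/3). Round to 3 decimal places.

0.699

p = 151/332 ≈ 0.454819.
d = −(3/4) ln(1 − 4p/3) = −0.75 ln(1 − 0.606425) = −0.75 ln(0.393575)
  = −0.75 × (-0.932484) = 0.699363 substitutions/site.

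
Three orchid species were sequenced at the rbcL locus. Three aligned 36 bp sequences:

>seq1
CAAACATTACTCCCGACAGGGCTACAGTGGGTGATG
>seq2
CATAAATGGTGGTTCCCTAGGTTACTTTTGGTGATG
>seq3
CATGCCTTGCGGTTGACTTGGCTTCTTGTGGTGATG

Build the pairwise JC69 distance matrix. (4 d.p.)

d(seq1,seq2) = 0.7449, d(seq1,seq3) = 0.6082, d(seq2,seq3) = 0.3924

seq1–seq2: 17/36 sites differ → p ≈ 0.472222, d = −0.75 ln(1 − 0.629629) = 0.744938 ≈ 0.7449.
seq1–seq3: 15/36 sites differ → p ≈ 0.416667, d = −0.75 ln(1 − 0.555556) = 0.608198 ≈ 0.6082.
seq2–seq3: 11/36 sites differ → p ≈ 0.305556, d = −0.75 ln(1 − 0.407408) = 0.392437 ≈ 0.3924.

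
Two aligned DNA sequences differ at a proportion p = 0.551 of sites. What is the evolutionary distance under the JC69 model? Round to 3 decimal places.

0.995

d = −(3/4) ln(1 − 4p/3) = −0.75 ln(1 − 0.734667) = −0.75 ln(0.265333)
  = −0.75 × (-1.326770) = 0.995078 substitutions/site.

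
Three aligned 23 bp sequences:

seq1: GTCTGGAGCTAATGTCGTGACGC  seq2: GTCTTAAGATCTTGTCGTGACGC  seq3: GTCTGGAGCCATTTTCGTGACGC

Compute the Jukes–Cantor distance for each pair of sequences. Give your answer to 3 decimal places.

d(seq1,seq2) = 0.257, d(seq1,seq3) = 0.143, d(seq2,seq3) = 0.321

seq1–seq2: 5/23 sites differ → p ≈ 0.217391, d = −0.75 ln(1 − 0.289855) = 0.256715 ≈ 0.257.
seq1–seq3: 3/23 sites differ → p ≈ 0.130435, d = −0.75 ln(1 − 0.173913) = 0.143291 ≈ 0.143.
seq2–seq3: 6/23 sites differ → p ≈ 0.26087, d = −0.75 ln(1 − 0.347827) = 0.320584 ≈ 0.321.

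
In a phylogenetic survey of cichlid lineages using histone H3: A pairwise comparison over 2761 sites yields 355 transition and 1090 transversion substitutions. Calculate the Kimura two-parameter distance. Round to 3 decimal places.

0.917

P = 355/2761 ≈ 0.128577 and Q = 1090/2761 ≈ 0.394784.
Under the Kimura two-parameter model, d = −½ ln(1 − 2P − Q) − ¼ ln(1 − 2Q).
1 − 2P − Q = 0.348062, giving −½ ln(0.348062) = 0.527687.
1 − 2Q = 0.210432, giving −¼ ln(0.210432) = 0.389648.
d = 0.527687 + 0.389648 = 0.917335.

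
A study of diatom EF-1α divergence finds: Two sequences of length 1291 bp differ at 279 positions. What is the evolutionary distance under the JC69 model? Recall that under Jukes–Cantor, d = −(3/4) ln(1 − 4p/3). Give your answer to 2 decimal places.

p = 279/1291 ≈ 0.216112.
d = −(3/4) ln(1 − 4p/3) = −0.75 ln(1 − 0.288149) = −0.75 ln(0.711851)
  = −0.75 × (-0.339887) = 0.254915 substitutions/site.

0.25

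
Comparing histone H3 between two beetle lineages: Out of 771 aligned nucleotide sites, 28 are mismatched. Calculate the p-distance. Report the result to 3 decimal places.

p = 28/771 = 0.036316… ≈ 0.036 (to 3 d.p.).

0.036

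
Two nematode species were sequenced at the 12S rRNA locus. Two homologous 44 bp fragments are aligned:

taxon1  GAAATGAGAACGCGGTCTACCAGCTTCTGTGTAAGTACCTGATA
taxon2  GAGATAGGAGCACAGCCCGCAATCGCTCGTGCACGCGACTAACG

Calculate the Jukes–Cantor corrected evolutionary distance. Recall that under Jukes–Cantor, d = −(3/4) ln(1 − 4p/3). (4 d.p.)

The sequences differ at 23 of 44 sites, so p = 23/44 ≈ 0.522727.
d = −(3/4) ln(1 − 4p/3) = −0.75 ln(1 − 0.696969) = −0.75 ln(0.303031)
  = −0.75 × (-1.193920) = 0.895440 substitutions/site.

0.8954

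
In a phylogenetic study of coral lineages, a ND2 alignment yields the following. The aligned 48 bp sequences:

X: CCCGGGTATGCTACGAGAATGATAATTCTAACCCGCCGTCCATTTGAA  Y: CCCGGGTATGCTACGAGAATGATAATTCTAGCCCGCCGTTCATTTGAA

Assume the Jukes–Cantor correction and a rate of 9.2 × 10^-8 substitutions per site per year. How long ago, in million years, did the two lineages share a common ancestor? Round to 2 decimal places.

The sequences differ at 2 of 48 sites (31, 40), so p = 2/48 ≈ 0.041667.
d = −(3/4) ln(1 − 4p/3) = −0.75 ln(1 − 0.055556) = −0.75 ln(0.944444)
  = −0.75 × (-0.057159) = 0.042869 substitutions/site.
Under a molecular clock d = 2μt, so t = d/(2μ) = 0.042869 / (2 × 9.2 × 10^-8) = 0.23 million years.

0.23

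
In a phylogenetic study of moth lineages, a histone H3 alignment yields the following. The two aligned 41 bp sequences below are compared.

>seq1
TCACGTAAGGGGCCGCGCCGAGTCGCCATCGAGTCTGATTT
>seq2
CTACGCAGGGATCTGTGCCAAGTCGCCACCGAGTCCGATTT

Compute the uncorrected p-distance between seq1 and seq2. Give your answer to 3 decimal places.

The sequences differ at 11 of 41 positions.
p = 11/41 = 0.268292… ≈ 0.268 (to 3 d.p.).

0.268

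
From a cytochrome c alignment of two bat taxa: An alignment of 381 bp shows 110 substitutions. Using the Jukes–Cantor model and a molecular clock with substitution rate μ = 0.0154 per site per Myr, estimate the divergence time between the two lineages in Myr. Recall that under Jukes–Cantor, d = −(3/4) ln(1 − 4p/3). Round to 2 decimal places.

p = 110/381 ≈ 0.288714.
d = −(3/4) ln(1 − 4p/3) = −0.75 ln(1 − 0.384952) = −0.75 ln(0.615048)
  = −0.75 × (-0.486055) = 0.364541 substitutions/site.
Under a molecular clock d = 2μt, so t = d/(2μ) = 0.364541 / (2 × 0.0154) = 11.84 Myr.

11.84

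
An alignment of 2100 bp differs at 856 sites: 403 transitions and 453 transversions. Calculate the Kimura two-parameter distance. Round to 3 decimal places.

0.599

P = 403/2100 ≈ 0.191905 and Q = 453/2100 ≈ 0.215714.
Under the Kimura two-parameter model, d = −½ ln(1 − 2P − Q) − ¼ ln(1 − 2Q).
1 − 2P − Q = 0.400476, giving −½ ln(0.400476) = 0.457551.
1 − 2Q = 0.568572, giving −¼ ln(0.568572) = 0.141157.
d = 0.457551 + 0.141157 = 0.598708.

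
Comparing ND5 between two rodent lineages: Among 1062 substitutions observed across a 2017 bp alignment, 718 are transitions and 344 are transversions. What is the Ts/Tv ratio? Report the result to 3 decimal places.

2.087

R = 718/344 = 2.087209… ≈ 2.087 (to 3 d.p.).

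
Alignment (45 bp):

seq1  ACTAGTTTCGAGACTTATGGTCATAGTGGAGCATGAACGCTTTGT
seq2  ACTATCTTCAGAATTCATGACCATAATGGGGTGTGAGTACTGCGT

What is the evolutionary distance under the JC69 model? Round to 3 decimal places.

0.572

The sequences differ at 18 of 45 sites, so p = 18/45 = 0.4.
d = −(3/4) ln(1 − 4p/3) = −0.75 ln(1 − 0.533333) = −0.75 ln(0.466667)
  = −0.75 × (-0.762139) = 0.571604 substitutions/site.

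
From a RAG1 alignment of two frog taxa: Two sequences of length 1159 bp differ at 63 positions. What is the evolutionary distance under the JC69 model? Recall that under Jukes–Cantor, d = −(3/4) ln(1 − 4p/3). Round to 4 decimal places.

0.0564

p = 63/1159 ≈ 0.054357.
d = −(3/4) ln(1 − 4p/3) = −0.75 ln(1 − 0.072476) = −0.75 ln(0.927524)
  = −0.75 × (-0.075237) = 0.056428 substitutions/site.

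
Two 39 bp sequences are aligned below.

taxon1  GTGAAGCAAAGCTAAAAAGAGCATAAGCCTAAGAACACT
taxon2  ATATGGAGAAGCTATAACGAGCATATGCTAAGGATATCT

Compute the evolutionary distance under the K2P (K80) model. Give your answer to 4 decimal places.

Of 39 sites, 6 differences are transitions and 9 are transversions, so P = 6/39 ≈ 0.153846 and Q = 9/39 ≈ 0.230769.
Under the Kimura two-parameter model, d = −½ ln(1 − 2P − Q) − ¼ ln(1 − 2Q).
1 − 2P − Q = 0.461539, giving −½ ln(0.461539) = 0.386594.
1 − 2Q = 0.538462, giving −¼ ln(0.538462) = 0.154760.
d = 0.386594 + 0.154760 = 0.541354.

0.5414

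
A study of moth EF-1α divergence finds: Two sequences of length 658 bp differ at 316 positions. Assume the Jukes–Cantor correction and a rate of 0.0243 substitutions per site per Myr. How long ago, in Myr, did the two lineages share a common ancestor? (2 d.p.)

15.78

p = 316/658 ≈ 0.480243.
d = −(3/4) ln(1 − 4p/3) = −0.75 ln(1 − 0.640324) = −0.75 ln(0.359676)
  = −0.75 × (-1.022552) = 0.766914 substitutions/site.
Under a molecular clock d = 2μt, so t = d/(2μ) = 0.766914 / (2 × 0.0243) = 15.78 Myr.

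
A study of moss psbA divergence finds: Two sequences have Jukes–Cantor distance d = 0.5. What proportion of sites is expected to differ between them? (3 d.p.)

0.365

p = (3/4)(1 − e^(−4d/3)) = 0.75 × (1 − e^(-0.666667)) = 0.75 × (1 − 0.513417) = 0.364937.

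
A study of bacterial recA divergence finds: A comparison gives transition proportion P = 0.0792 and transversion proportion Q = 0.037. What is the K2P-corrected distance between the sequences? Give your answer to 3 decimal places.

Under the Kimura two-parameter model, d = −½ ln(1 − 2P − Q) − ¼ ln(1 − 2Q).
1 − 2P − Q = 0.8046, giving −½ ln(0.8046) = 0.108705.
1 − 2Q = 0.926, giving −¼ ln(0.926) = 0.019220.
d = 0.108705 + 0.019220 = 0.127925.

0.128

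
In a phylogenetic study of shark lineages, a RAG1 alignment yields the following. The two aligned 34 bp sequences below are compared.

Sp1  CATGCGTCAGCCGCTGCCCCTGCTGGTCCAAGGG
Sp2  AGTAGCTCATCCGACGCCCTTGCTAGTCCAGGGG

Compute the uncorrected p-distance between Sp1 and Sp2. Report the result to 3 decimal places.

The sequences differ at 11 of 34 positions.
p = 11/34 = 0.323529… ≈ 0.324 (to 3 d.p.).

0.324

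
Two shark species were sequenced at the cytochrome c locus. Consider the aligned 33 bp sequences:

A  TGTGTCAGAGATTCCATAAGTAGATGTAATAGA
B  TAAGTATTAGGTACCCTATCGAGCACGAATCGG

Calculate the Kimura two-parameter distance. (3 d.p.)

Of 33 sites, 3 differences are transitions and 14 are transversions, so P = 3/33 ≈ 0.090909 and Q = 14/33 ≈ 0.424242.
Under the Kimura two-parameter model, d = −½ ln(1 − 2P − Q) − ¼ ln(1 − 2Q).
1 − 2P − Q = 0.39394, giving −½ ln(0.39394) = 0.465778.
1 − 2Q = 0.151516, giving −¼ ln(0.151516) = 0.471766.
d = 0.465778 + 0.471766 = 0.937544.

0.938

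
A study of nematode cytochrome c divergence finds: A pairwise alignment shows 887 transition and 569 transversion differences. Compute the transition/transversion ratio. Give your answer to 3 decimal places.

1.559

R = 887/569 = 1.558875… ≈ 1.559 (to 3 d.p.).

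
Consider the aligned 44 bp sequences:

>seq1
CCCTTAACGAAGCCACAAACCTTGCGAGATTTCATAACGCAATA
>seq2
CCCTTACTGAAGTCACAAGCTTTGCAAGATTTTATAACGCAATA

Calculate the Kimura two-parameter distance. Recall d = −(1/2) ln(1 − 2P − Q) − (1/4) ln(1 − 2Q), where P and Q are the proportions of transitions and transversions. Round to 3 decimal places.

Of 44 sites, 6 differences are transitions and 1 are transversions, so P = 6/44 ≈ 0.136364 and Q = 1/44 ≈ 0.022727.
Under the Kimura two-parameter model, d = −½ ln(1 − 2P − Q) − ¼ ln(1 − 2Q).
1 − 2P − Q = 0.704545, giving −½ ln(0.704545) = 0.175102.
1 − 2Q = 0.954546, giving −¼ ln(0.954546) = 0.011630.
d = 0.175102 + 0.011630 = 0.186732.

0.187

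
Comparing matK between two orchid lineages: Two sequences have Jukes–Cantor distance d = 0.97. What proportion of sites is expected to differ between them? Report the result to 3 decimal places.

0.544

p = (3/4)(1 − e^(−4d/3)) = 0.75 × (1 − e^(-1.293333)) = 0.75 × (1 − 0.274355) = 0.544234.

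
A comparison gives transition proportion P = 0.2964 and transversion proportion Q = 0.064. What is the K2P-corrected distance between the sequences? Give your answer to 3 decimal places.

Under the Kimura two-parameter model, d = −½ ln(1 − 2P − Q) − ¼ ln(1 − 2Q).
1 − 2P − Q = 0.3432, giving −½ ln(0.3432) = 0.534721.
1 − 2Q = 0.872, giving −¼ ln(0.872) = 0.034241.
d = 0.534721 + 0.034241 = 0.568962.

0.569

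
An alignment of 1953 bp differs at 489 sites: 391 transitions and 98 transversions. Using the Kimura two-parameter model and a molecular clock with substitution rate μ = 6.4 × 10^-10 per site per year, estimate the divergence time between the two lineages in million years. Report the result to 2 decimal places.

254.60

P = 391/1953 ≈ 0.200205 and Q = 98/1953 ≈ 0.050179.
Under the Kimura two-parameter model, d = −½ ln(1 − 2P − Q) − ¼ ln(1 − 2Q).
1 − 2P − Q = 0.549411, giving −½ ln(0.549411) = 0.299454.
1 − 2Q = 0.899642, giving −¼ ln(0.899642) = 0.026440.
d = 0.299454 + 0.026440 = 0.325894.
Under a molecular clock d = 2μt, so t = d/(2μ) = 0.325894 / (2 × 6.4 × 10^-10) = 254.60 million years.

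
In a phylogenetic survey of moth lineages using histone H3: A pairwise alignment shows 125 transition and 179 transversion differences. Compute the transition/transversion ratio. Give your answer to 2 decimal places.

0.70

R = 125/179 = 0.698324… ≈ 0.70 (to 2 d.p.).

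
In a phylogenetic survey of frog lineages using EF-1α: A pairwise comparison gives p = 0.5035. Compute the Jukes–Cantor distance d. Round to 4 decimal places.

0.8345

d = −(3/4) ln(1 − 4p/3) = −0.75 ln(1 − 0.671333) = −0.75 ln(0.328667)
  = −0.75 × (-1.112710) = 0.834533 substitutions/site.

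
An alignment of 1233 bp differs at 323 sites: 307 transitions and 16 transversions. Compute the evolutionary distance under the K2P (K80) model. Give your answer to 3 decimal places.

0.364

P = 307/1233 ≈ 0.248986 and Q = 16/1233 ≈ 0.012976.
Under the Kimura two-parameter model, d = −½ ln(1 − 2P − Q) − ¼ ln(1 − 2Q).
1 − 2P − Q = 0.489052, giving −½ ln(0.489052) = 0.357643.
1 − 2Q = 0.974048, giving −¼ ln(0.974048) = 0.006574.
d = 0.357643 + 0.006574 = 0.364217.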